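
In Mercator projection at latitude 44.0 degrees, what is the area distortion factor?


area_distortion = 1/cos^2(44.0) = 1.933

1.933


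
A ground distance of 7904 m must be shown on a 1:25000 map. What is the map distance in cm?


map_cm = 7904 * 100 / 25000 = 31.616 cm ≈ 31.62 cm

31.62 cm


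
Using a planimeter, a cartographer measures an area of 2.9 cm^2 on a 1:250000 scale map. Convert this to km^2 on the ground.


ground_area = 2.9 * (250000/100)^2 = 18125000.0 m^2 = 18.125 km^2

18.125 km^2


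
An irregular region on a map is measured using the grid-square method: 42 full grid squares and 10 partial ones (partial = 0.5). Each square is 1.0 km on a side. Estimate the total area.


effective squares = 42 + 10 * 0.5 = 47.0
area = 47.0 * 1.0 = 47.0 km^2

47.0 km^2


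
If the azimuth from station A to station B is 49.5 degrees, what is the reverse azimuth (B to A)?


back azimuth = (49.5 + 180) mod 360 = 229.5 degrees

229.5 degrees


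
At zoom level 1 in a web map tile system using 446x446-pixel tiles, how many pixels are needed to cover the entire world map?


tiles per axis = 2^1 = 2
total tiles = 2^2 = 4
pixels per axis = 2 * 446 = 892
total pixels = 892^2 = 795664

795664 pixels


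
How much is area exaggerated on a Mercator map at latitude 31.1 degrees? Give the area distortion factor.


area_distortion = 1/cos^2(31.1) = 1.364

1.364


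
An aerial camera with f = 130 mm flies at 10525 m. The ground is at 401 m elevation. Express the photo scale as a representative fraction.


scale = f / (H - h) = 130 mm / 10124 m = 130 / 10124000 = 1:77877

1:77877


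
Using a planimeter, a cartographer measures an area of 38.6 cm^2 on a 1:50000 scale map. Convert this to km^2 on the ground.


ground_area = 38.6 * (50000/100)^2 = 9650000.0 m^2 = 9.65 km^2

9.65 km^2


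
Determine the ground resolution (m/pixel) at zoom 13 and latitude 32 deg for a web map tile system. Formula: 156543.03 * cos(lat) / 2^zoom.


res = 156543.03 * cos(32) / 2^13 = 156543.03 * 0.8480481 / 8192 = 16.21 m/pixel

16.21 m/pixel


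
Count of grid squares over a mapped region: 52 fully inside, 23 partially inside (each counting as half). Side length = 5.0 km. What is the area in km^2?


effective squares = 52 + 23 * 0.5 = 63.5
area = 63.5 * 25.0 = 1587.5 km^2

1587.5 km^2


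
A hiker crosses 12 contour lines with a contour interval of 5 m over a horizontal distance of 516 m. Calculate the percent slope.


elevation change = 12 * 5 = 60 m
slope = 60 / 516 * 100 = 11.6%

11.6%


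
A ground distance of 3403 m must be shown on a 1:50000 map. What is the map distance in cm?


map_cm = 3403 * 100 / 50000 = 6.806 cm ≈ 6.81 cm

6.81 cm


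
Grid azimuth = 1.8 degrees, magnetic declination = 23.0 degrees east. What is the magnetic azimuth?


magnetic azimuth = grid azimuth - declination (east +ve)
mag_az = 1.8 - 23.0 = 338.8 degrees

338.8 degrees


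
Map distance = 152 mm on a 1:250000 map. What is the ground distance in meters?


ground = 152 mm * 250000 / 1000 = 38000.0 m

38000.0 m


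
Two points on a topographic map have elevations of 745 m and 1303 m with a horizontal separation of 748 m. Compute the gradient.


gradient = (1303 - 745) / 748 = 558 / 748 = 0.746

0.746


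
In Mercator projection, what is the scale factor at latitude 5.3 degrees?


SF = 1 / cos(5.3) = 1 / 0.995725 = 1.004

1.004


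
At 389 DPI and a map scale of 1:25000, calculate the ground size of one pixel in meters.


pixel_cm = 2.54 / 389 ≈ 0.00653 cm
ground = pixel_cm * 25000 / 100 = 2.54 * 25000 / (389 * 100) = 63500 / 38900 ≈ 1.63 m

1.63 m


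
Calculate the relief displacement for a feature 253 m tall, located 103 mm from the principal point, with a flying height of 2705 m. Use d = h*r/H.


d = h * r / H = 253 * 103 / 2705 = 9.63 mm

9.63 mm


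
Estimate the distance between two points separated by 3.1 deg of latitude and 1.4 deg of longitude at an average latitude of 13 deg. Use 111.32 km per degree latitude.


dlat_km = 3.1 * 111.32 = 345.092
dlon_km = 1.4 * 111.32 * cos(13) ≈ 151.854
dist = sqrt(345.092^2 + 151.854^2) ≈ 377.0 km

377.0 km


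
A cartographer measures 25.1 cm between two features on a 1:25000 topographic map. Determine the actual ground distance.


ground = 25.1 cm * 25000 / 100 = 6275.0 m = 6.275 km

6.275 km


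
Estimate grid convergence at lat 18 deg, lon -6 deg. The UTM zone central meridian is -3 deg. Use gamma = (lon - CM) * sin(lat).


gamma = (-6 - -3) * sin(18) = -3 * 0.309017 = -0.927 degrees

-0.927 degrees


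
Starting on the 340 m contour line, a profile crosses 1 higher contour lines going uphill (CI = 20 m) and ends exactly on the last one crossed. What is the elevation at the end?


elevation = 340 + 1 * 20 = 360 m

360 m


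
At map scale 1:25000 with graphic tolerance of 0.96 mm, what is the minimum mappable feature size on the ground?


ground = 0.96 mm * 25000 / 1000 = 24.0 m

24.0 m


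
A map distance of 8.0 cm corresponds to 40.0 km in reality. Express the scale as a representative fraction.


ground = 40.0 km = 4000000 cm; RF denominator = ground / map = 4000000 / 8.0 = 500000; RF = 1:500000

1:500000


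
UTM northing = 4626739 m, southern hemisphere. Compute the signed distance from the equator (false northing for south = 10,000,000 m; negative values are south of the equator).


For southern: actual = 4626739 - 10000000 = -5373261 m

-5373261 m


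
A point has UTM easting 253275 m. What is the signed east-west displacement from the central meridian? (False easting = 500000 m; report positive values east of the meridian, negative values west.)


displacement = 253275 - 500000 = -246725 m

-246725 m


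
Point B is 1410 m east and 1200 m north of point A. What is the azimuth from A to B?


az = atan2(1410, 1200) = 49.6 deg
adjusted to 0-360: 49.6 degrees

49.6 degrees


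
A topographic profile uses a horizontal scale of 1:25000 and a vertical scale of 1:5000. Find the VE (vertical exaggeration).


VE = horizontal_scale / vertical_scale = 25000 / 5000 = 5.0

5.0x


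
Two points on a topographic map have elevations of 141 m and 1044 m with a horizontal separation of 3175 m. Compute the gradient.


gradient = (1044 - 141) / 3175 = 903 / 3175 = 0.2844

0.2844


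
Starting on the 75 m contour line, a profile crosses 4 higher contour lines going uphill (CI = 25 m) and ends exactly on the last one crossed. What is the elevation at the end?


elevation = 75 + 4 * 25 = 175 m

175 m


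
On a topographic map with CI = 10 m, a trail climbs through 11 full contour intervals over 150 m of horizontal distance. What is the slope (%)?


elevation change = 11 * 10 = 110 m
slope = 110 / 150 * 100 = 73.3%

73.3%


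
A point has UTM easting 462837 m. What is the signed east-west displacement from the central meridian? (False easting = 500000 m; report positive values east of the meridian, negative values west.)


displacement = 462837 - 500000 = -37163 m

-37163 m


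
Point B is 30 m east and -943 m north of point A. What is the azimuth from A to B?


az = atan2(30, -943) = 178.2 deg
adjusted to 0-360: 178.2 degrees

178.2 degrees


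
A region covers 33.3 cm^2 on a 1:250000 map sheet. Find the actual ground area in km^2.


ground_area = 33.3 * (250000/100)^2 = 208125000.0 m^2 = 208.125 km^2

208.125 km^2


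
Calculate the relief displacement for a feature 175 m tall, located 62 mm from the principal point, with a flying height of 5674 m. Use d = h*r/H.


d = h * r / H = 175 * 62 / 5674 = 1.91 mm

1.91 mm


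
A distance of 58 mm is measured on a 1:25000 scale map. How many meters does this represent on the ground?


ground = 58 mm * 25000 / 1000 = 1450.0 m

1450.0 m


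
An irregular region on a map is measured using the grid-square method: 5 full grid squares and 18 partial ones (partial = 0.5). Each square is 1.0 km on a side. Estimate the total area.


effective squares = 5 + 18 * 0.5 = 14.0
area = 14.0 * 1.0 = 14.0 km^2

14.0 km^2


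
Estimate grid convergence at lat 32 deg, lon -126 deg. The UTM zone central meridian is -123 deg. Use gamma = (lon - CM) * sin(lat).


gamma = (-126 - -123) * sin(32) = -3 * 0.529919 = -1.59 degrees

-1.59 degrees


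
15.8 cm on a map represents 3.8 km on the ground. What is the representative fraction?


ground = 3.8 km = 380000 cm; RF denominator = ground / map = 380000 / 15.8 ≈ 24051; RF = 1:24051

1:24051


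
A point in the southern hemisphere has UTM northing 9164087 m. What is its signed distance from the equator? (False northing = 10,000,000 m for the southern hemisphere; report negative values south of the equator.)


For southern: actual = 9164087 - 10000000 = -835913 m

-835913 m


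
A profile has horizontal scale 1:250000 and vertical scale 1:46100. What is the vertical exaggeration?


VE = horizontal_scale / vertical_scale = 250000 / 46100 ≈ 5.4

5.4x


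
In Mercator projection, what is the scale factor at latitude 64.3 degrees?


SF = 1 / cos(64.3) = 1 / 0.433659 = 2.306

2.306


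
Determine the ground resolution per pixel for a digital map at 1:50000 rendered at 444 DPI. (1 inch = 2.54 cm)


pixel_cm = 2.54 / 444 ≈ 0.005721 cm
ground = pixel_cm * 50000 / 100 = 2.54 * 50000 / (444 * 100) = 127000 / 44400 ≈ 2.86 m

2.86 m


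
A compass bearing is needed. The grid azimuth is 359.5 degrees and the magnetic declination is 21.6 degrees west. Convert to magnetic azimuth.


magnetic azimuth = grid azimuth - declination (east +ve)
mag_az = 359.5 - -21.6 = 21.1 degrees

21.1 degrees


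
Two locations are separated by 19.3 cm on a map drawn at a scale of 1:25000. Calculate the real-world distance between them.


ground = 19.3 cm * 25000 / 100 = 4825.0 m = 4.825 km

4.825 km


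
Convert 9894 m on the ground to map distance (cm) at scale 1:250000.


map_cm = 9894 * 100 / 250000 = 3.9576 cm ≈ 3.96 cm

3.96 cm


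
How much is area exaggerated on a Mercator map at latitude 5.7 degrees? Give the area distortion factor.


area_distortion = 1/cos^2(5.7) = 1.01

1.01


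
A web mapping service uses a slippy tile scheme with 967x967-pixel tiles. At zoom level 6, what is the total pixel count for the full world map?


tiles per axis = 2^6 = 64
total tiles = 64^2 = 4096
pixels per axis = 64 * 967 = 61888
total pixels = 61888^2 = 3830124544

3830124544 pixels


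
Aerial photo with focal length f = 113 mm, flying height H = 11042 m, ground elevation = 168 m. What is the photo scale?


scale = f / (H - h) = 113 mm / 10874 m = 113 / 10874000 = 1:96230

1:96230


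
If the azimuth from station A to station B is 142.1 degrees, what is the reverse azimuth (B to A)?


back azimuth = (142.1 + 180) mod 360 = 322.1 degrees

322.1 degrees


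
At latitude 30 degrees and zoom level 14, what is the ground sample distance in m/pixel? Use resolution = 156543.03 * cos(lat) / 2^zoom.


res = 156543.03 * cos(30) / 2^14 = 156543.03 * 0.8660254 / 16384 = 8.27 m/pixel

8.27 m/pixel


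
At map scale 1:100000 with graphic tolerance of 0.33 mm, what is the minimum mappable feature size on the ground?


ground = 0.33 mm * 100000 / 1000 = 33.0 m

33.0 m


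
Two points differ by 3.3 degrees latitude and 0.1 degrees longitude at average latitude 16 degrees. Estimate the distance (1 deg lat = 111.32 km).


dlat_km = 3.3 * 111.32 = 367.356
dlon_km = 0.1 * 111.32 * cos(16) ≈ 10.701
dist = sqrt(367.356^2 + 10.701^2) ≈ 367.5 km

367.5 km


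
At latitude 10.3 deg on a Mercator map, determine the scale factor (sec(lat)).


SF = 1 / cos(10.3) = 1 / 0.983885 = 1.016

1.016


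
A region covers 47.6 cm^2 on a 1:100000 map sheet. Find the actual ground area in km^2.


ground_area = 47.6 * (100000/100)^2 = 47600000.0 m^2 = 47.6 km^2

47.6 km^2


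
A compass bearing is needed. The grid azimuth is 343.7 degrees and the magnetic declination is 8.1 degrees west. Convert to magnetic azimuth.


magnetic azimuth = grid azimuth - declination (east +ve)
mag_az = 343.7 - -8.1 = 351.8 degrees

351.8 degrees


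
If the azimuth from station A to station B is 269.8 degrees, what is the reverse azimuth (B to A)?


back azimuth = (269.8 + 180) mod 360 = 89.8 degrees

89.8 degrees


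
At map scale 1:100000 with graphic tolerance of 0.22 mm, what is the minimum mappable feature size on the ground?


ground = 0.22 mm * 100000 / 1000 = 22.0 m

22.0 m


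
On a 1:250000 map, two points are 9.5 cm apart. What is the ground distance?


ground = 9.5 cm * 250000 / 100 = 23750.0 m = 23.75 km

23.75 km


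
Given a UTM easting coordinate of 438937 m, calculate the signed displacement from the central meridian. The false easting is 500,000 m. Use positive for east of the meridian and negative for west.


displacement = 438937 - 500000 = -61063 m

-61063 m


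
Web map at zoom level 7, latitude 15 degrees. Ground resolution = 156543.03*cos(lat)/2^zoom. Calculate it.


res = 156543.03 * cos(15) / 2^7 = 156543.03 * 0.96592583 / 128 = 1181.32 m/pixel

1181.32 m/pixel


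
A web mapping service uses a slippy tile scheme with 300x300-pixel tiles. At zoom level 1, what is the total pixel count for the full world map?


tiles per axis = 2^1 = 2
total tiles = 2^2 = 4
pixels per axis = 2 * 300 = 600
total pixels = 600^2 = 360000

360000 pixels


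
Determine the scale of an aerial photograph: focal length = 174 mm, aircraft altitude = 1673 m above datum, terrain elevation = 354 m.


scale = f / (H - h) = 174 mm / 1319 m = 174 / 1319000 = 1:7580

1:7580


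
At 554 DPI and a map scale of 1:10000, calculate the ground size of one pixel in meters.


pixel_cm = 2.54 / 554 ≈ 0.004585 cm
ground = pixel_cm * 10000 / 100 = 2.54 * 10000 / (554 * 100) = 25400 / 55400 ≈ 0.46 m

0.46 m


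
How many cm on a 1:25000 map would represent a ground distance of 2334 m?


map_cm = 2334 * 100 / 25000 = 9.336 cm ≈ 9.34 cm

9.34 cm


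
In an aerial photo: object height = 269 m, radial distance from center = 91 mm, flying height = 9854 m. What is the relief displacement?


d = h * r / H = 269 * 91 / 9854 = 2.48 mm

2.48 mm


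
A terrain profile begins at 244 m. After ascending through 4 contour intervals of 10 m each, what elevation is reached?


elevation = 244 + 4 * 10 = 284 m

284 m


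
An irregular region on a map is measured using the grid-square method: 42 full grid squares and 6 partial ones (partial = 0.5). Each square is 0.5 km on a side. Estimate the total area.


effective squares = 42 + 6 * 0.5 = 45.0
area = 45.0 * 0.25 = 11.25 km^2

11.25 km^2


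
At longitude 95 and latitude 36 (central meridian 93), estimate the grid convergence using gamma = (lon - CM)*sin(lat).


gamma = (95 - 93) * sin(36) = 2 * 0.587785 = 1.176 degrees

1.176 degrees


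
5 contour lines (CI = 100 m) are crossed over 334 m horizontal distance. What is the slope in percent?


elevation change = 5 * 100 = 500 m
slope = 500 / 334 * 100 = 149.7%

149.7%


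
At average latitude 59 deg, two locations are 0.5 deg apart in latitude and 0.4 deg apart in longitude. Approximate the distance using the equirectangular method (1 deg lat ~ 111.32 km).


dlat_km = 0.5 * 111.32 = 55.66
dlon_km = 0.4 * 111.32 * cos(59) ≈ 22.934
dist = sqrt(55.66^2 + 22.934^2) ≈ 60.2 km

60.2 km


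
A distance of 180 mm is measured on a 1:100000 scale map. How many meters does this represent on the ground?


ground = 180 mm * 100000 / 1000 = 18000.0 m

18000.0 m


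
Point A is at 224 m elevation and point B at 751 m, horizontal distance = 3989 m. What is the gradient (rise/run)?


gradient = (751 - 224) / 3989 = 527 / 3989 = 0.1321

0.1321


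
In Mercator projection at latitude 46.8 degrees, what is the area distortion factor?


area_distortion = 1/cos^2(46.8) = 2.134

2.134


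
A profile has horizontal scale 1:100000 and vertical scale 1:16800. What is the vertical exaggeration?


VE = horizontal_scale / vertical_scale = 100000 / 16800 ≈ 6.0

6.0x


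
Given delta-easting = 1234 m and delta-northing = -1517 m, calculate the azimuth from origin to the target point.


az = atan2(1234, -1517) = 140.9 deg
adjusted to 0-360: 140.9 degrees

140.9 degrees


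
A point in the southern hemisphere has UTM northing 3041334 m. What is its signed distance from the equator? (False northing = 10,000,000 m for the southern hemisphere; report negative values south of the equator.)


For southern: actual = 3041334 - 10000000 = -6958666 m

-6958666 m


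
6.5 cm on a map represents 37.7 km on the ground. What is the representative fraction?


ground = 37.7 km = 3770000 cm; RF denominator = ground / map = 3770000 / 6.5 = 580000; RF = 1:580000

1:580000


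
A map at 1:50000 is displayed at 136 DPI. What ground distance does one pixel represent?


pixel_cm = 2.54 / 136 ≈ 0.018676 cm
ground = pixel_cm * 50000 / 100 = 2.54 * 50000 / (136 * 100) = 127000 / 13600 ≈ 9.34 m

9.34 m


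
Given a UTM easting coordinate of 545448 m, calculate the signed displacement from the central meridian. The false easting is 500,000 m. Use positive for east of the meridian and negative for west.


displacement = 545448 - 500000 = 45448 m

45448 m


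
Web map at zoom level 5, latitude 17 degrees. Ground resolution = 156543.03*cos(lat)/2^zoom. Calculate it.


res = 156543.03 * cos(17) / 2^5 = 156543.03 * 0.95630476 / 32 = 4678.21 m/pixel

4678.21 m/pixel


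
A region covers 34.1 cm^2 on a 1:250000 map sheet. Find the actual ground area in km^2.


ground_area = 34.1 * (250000/100)^2 = 213125000.0 m^2 = 213.125 km^2

213.125 km^2


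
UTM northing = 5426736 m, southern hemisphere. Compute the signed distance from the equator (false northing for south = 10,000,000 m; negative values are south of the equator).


For southern: actual = 5426736 - 10000000 = -4573264 m

-4573264 m


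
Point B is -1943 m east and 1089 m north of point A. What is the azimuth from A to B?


az = atan2(-1943, 1089) = -60.7 deg
adjusted to 0-360: 299.3 degrees

299.3 degrees


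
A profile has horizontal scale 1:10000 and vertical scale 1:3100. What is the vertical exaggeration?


VE = horizontal_scale / vertical_scale = 10000 / 3100 ≈ 3.2

3.2x


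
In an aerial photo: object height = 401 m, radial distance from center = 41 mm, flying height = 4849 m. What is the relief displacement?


d = h * r / H = 401 * 41 / 4849 = 3.39 mm

3.39 mm


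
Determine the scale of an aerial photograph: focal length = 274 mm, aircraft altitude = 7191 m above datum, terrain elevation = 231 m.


scale = f / (H - h) = 274 mm / 6960 m = 274 / 6960000 = 1:25401

1:25401


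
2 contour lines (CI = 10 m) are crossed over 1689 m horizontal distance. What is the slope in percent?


elevation change = 2 * 10 = 20 m
slope = 20 / 1689 * 100 = 1.2%

1.2%


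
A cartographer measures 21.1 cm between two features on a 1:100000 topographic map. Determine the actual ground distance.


ground = 21.1 cm * 100000 / 100 = 21100.0 m = 21.1 km

21.1 km


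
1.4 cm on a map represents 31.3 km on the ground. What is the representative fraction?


ground = 31.3 km = 3130000 cm; RF denominator = ground / map = 3130000 / 1.4 ≈ 2235714; RF = 1:2235714

1:2235714


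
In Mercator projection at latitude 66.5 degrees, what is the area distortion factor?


area_distortion = 1/cos^2(66.5) = 6.289

6.289


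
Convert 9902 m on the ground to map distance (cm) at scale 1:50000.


map_cm = 9902 * 100 / 50000 = 19.804 cm ≈ 19.8 cm

19.8 cm


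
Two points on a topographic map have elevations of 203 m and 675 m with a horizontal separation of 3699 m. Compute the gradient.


gradient = (675 - 203) / 3699 = 472 / 3699 = 0.1276

0.1276


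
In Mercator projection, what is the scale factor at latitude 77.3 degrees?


SF = 1 / cos(77.3) = 1 / 0.219846 = 4.549

4.549


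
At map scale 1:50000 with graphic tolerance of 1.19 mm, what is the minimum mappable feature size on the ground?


ground = 1.19 mm * 50000 / 1000 = 59.5 m

59.5 m


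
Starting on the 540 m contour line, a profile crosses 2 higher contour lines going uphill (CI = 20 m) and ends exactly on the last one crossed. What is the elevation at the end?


elevation = 540 + 2 * 20 = 580 m

580 m


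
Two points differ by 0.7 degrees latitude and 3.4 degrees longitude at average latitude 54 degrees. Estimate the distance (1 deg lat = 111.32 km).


dlat_km = 0.7 * 111.32 = 77.924
dlon_km = 3.4 * 111.32 * cos(54) ≈ 222.47
dist = sqrt(77.924^2 + 222.47^2) ≈ 235.7 km

235.7 km


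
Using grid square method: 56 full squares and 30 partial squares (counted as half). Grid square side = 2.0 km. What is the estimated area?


effective squares = 56 + 30 * 0.5 = 71.0
area = 71.0 * 4.0 = 284.0 km^2

284.0 km^2


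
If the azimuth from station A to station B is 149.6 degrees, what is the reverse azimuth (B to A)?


back azimuth = (149.6 + 180) mod 360 = 329.6 degrees

329.6 degrees


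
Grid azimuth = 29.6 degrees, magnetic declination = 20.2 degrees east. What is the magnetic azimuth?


magnetic azimuth = grid azimuth - declination (east +ve)
mag_az = 29.6 - 20.2 = 9.4 degrees

9.4 degrees


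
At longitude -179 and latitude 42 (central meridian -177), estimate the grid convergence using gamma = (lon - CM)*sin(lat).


gamma = (-179 - -177) * sin(42) = -2 * 0.669131 = -1.338 degrees

-1.338 degrees


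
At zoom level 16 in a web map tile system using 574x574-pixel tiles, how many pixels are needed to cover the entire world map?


tiles per axis = 2^16 = 65536
total tiles = 65536^2 = 4294967296
pixels per axis = 65536 * 574 = 37617664
total pixels = 37617664^2 = 1415088644816896

1415088644816896 pixels


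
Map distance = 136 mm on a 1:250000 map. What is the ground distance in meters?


ground = 136 mm * 250000 / 1000 = 34000.0 m

34000.0 m


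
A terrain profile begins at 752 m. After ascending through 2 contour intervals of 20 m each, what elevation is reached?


elevation = 752 + 2 * 20 = 792 m

792 m


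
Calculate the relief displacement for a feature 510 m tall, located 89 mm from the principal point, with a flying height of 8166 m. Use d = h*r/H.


d = h * r / H = 510 * 89 / 8166 = 5.56 mm

5.56 mm


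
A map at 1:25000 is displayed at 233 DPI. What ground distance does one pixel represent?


pixel_cm = 2.54 / 233 ≈ 0.010901 cm
ground = pixel_cm * 25000 / 100 = 2.54 * 25000 / (233 * 100) = 63500 / 23300 ≈ 2.73 m

2.73 m


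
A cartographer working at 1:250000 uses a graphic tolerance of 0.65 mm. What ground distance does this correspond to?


ground = 0.65 mm * 250000 / 1000 = 162.5 m

162.5 m


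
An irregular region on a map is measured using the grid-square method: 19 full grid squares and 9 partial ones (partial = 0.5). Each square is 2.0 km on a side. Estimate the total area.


effective squares = 19 + 9 * 0.5 = 23.5
area = 23.5 * 4.0 = 94.0 km^2

94.0 km^2


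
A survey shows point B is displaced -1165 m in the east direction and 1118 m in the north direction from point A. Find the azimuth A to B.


az = atan2(-1165, 1118) = -46.2 deg
adjusted to 0-360: 313.8 degrees

313.8 degrees


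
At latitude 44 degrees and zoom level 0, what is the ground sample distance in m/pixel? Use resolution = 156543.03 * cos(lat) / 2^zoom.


res = 156543.03 * cos(44) / 2^0 = 156543.03 * 0.7193398 / 1 = 112607.63 m/pixel

112607.63 m/pixel


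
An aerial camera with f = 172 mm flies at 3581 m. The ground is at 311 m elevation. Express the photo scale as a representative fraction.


scale = f / (H - h) = 172 mm / 3270 m = 172 / 3270000 = 1:19012

1:19012


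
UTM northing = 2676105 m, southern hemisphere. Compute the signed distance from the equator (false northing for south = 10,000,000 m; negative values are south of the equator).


For southern: actual = 2676105 - 10000000 = -7323895 m

-7323895 m


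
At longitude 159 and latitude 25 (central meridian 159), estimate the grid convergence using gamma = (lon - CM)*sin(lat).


gamma = (159 - 159) * sin(25) = 0 * 0.422618 = 0.0 degrees

0.0 degrees


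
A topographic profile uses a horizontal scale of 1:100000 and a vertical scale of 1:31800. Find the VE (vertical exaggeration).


VE = horizontal_scale / vertical_scale = 100000 / 31800 ≈ 3.1

3.1x


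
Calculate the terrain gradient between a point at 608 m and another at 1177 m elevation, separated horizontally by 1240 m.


gradient = (1177 - 608) / 1240 = 569 / 1240 = 0.4589

0.4589


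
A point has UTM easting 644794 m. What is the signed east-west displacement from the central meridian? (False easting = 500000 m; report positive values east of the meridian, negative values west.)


displacement = 644794 - 500000 = 144794 m

144794 m


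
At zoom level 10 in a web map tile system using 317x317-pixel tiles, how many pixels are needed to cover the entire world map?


tiles per axis = 2^10 = 1024
total tiles = 1024^2 = 1048576
pixels per axis = 1024 * 317 = 324608
total pixels = 324608^2 = 105370353664

105370353664 pixels


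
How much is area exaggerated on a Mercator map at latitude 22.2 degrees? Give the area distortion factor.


area_distortion = 1/cos^2(22.2) = 1.167

1.167


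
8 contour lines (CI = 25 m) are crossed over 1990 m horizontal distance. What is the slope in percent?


elevation change = 8 * 25 = 200 m
slope = 200 / 1990 * 100 = 10.1%

10.1%


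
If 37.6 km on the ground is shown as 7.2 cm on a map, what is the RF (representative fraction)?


ground = 37.6 km = 3760000 cm; RF denominator = ground / map = 3760000 / 7.2 ≈ 522222; RF = 1:522222

1:522222


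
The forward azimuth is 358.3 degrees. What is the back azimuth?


back azimuth = (358.3 + 180) mod 360 = 178.3 degrees

178.3 degrees


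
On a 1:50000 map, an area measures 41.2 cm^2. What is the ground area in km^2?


ground_area = 41.2 * (50000/100)^2 = 10300000.0 m^2 = 10.3 km^2

10.3 km^2


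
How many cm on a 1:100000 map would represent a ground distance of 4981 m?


map_cm = 4981 * 100 / 100000 = 4.981 cm ≈ 4.98 cm

4.98 cm


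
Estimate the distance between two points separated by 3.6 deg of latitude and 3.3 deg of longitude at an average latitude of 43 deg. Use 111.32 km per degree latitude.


dlat_km = 3.6 * 111.32 = 400.752
dlon_km = 3.3 * 111.32 * cos(43) ≈ 268.667
dist = sqrt(400.752^2 + 268.667^2) ≈ 482.5 km

482.5 km


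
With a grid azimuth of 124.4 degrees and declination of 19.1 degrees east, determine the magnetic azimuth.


magnetic azimuth = grid azimuth - declination (east +ve)
mag_az = 124.4 - 19.1 = 105.3 degrees

105.3 degrees


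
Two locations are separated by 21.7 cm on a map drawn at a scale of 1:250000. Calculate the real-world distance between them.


ground = 21.7 cm * 250000 / 100 = 54250.0 m = 54.25 km

54.25 km


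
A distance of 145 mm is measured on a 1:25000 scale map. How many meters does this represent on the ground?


ground = 145 mm * 25000 / 1000 = 3625.0 m

3625.0 m


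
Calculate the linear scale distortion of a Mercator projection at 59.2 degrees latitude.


SF = 1 / cos(59.2) = 1 / 0.512043 = 1.953

1.953


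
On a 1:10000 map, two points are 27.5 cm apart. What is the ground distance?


ground = 27.5 cm * 10000 / 100 = 2750.0 m = 2.75 km

2.75 km


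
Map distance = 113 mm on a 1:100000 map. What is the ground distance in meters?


ground = 113 mm * 100000 / 1000 = 11300.0 m

11300.0 m


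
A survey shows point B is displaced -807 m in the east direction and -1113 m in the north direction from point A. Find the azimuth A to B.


az = atan2(-807, -1113) = -144.1 deg
adjusted to 0-360: 215.9 degrees

215.9 degrees


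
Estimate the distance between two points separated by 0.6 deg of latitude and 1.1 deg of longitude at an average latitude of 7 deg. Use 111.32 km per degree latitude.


dlat_km = 0.6 * 111.32 = 66.792
dlon_km = 1.1 * 111.32 * cos(7) ≈ 121.539
dist = sqrt(66.792^2 + 121.539^2) ≈ 138.7 km

138.7 km


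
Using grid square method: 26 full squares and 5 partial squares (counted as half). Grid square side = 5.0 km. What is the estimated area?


effective squares = 26 + 5 * 0.5 = 28.5
area = 28.5 * 25.0 = 712.5 km^2

712.5 km^2


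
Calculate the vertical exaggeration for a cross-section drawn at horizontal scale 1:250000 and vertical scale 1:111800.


VE = horizontal_scale / vertical_scale = 250000 / 111800 ≈ 2.2

2.2x


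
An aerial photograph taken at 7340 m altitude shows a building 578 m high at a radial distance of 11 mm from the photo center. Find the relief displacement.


d = h * r / H = 578 * 11 / 7340 = 0.87 mm

0.87 mm


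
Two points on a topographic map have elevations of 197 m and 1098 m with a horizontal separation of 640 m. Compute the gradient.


gradient = (1098 - 197) / 640 = 901 / 640 = 1.4078

1.4078


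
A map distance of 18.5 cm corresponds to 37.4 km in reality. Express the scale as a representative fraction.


ground = 37.4 km = 3740000 cm; RF denominator = ground / map = 3740000 / 18.5 ≈ 202162; RF = 1:202162

1:202162


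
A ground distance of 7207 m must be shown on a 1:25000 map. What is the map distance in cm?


map_cm = 7207 * 100 / 25000 = 28.828 cm ≈ 28.83 cm

28.83 cm


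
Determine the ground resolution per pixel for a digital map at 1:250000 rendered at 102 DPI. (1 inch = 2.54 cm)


pixel_cm = 2.54 / 102 ≈ 0.024902 cm
ground = pixel_cm * 250000 / 100 = 2.54 * 250000 / (102 * 100) = 635000 / 10200 ≈ 62.25 m

62.25 m


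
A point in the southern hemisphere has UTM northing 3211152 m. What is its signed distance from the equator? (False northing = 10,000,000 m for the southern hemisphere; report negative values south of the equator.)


For southern: actual = 3211152 - 10000000 = -6788848 m

-6788848 m


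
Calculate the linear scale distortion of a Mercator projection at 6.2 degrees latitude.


SF = 1 / cos(6.2) = 1 / 0.994151 = 1.006

1.006


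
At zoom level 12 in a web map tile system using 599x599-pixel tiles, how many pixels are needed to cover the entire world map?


tiles per axis = 2^12 = 4096
total tiles = 4096^2 = 16777216
pixels per axis = 4096 * 599 = 2453504
total pixels = 2453504^2 = 6019681878016

6019681878016 pixels


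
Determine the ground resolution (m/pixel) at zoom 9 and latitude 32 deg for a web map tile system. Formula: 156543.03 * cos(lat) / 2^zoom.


res = 156543.03 * cos(32) / 2^9 = 156543.03 * 0.8480481 / 512 = 259.29 m/pixel

259.29 m/pixel


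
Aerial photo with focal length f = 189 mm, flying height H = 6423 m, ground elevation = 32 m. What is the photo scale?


scale = f / (H - h) = 189 mm / 6391 m = 189 / 6391000 = 1:33815

1:33815


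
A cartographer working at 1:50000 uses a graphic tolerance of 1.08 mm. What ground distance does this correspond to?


ground = 1.08 mm * 50000 / 1000 = 54.0 m

54.0 m


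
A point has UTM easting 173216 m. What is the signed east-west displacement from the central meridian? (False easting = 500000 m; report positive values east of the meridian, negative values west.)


displacement = 173216 - 500000 = -326784 m

-326784 m


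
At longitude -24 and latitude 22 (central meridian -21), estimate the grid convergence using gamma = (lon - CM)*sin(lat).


gamma = (-24 - -21) * sin(22) = -3 * 0.374607 = -1.124 degrees

-1.124 degrees


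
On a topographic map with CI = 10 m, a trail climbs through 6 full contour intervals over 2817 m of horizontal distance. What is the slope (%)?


elevation change = 6 * 10 = 60 m
slope = 60 / 2817 * 100 = 2.1%

2.1%


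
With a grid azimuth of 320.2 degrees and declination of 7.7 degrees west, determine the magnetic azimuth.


magnetic azimuth = grid azimuth - declination (east +ve)
mag_az = 320.2 - -7.7 = 327.9 degrees

327.9 degrees


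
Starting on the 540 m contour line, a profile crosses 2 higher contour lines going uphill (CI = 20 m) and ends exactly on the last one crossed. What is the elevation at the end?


elevation = 540 + 2 * 20 = 580 m

580 m


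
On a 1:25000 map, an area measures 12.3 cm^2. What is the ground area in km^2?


ground_area = 12.3 * (25000/100)^2 = 768750.0 m^2 = 0.76875 km^2 ≈ 0.769 km^2

0.769 km^2


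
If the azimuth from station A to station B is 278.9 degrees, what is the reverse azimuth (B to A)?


back azimuth = (278.9 + 180) mod 360 = 98.9 degrees

98.9 degrees


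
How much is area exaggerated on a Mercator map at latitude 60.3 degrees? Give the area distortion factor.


area_distortion = 1/cos^2(60.3) = 4.074

4.074


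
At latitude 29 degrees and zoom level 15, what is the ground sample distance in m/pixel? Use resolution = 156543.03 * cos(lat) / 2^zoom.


res = 156543.03 * cos(29) / 2^15 = 156543.03 * 0.87461971 / 32768 = 4.18 m/pixel

4.18 m/pixel


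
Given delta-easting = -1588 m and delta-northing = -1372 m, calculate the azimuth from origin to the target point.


az = atan2(-1588, -1372) = -130.8 deg
adjusted to 0-360: 229.2 degrees

229.2 degrees


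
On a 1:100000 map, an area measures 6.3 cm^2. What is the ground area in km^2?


ground_area = 6.3 * (100000/100)^2 = 6300000.0 m^2 = 6.3 km^2

6.3 km^2


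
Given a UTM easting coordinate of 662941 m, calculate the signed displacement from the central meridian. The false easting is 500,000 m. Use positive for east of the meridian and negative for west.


displacement = 662941 - 500000 = 162941 m

162941 m


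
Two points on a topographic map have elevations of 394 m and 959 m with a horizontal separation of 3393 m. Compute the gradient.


gradient = (959 - 394) / 3393 = 565 / 3393 = 0.1665

0.1665


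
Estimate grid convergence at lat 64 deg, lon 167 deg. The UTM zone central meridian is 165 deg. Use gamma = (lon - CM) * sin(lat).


gamma = (167 - 165) * sin(64) = 2 * 0.898794 = 1.798 degrees

1.798 degrees


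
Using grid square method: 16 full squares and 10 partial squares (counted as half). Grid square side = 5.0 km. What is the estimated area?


effective squares = 16 + 10 * 0.5 = 21.0
area = 21.0 * 25.0 = 525.0 km^2

525.0 km^2


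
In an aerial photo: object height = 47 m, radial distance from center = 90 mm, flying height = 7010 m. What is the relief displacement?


d = h * r / H = 47 * 90 / 7010 = 0.6 mm

0.6 mm


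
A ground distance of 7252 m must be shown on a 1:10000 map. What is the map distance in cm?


map_cm = 7252 * 100 / 10000 = 72.52 cm

72.52 cm


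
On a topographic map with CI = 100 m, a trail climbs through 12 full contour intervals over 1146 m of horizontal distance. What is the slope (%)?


elevation change = 12 * 100 = 1200 m
slope = 1200 / 1146 * 100 = 104.7%

104.7%


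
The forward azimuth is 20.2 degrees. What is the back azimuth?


back azimuth = (20.2 + 180) mod 360 = 200.2 degrees

200.2 degrees


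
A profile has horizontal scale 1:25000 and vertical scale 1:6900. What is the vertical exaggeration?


VE = horizontal_scale / vertical_scale = 25000 / 6900 ≈ 3.6

3.6x


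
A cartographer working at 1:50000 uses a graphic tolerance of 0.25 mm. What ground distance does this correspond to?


ground = 0.25 mm * 50000 / 1000 = 12.5 m

12.5 m


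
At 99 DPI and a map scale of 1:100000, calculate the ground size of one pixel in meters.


pixel_cm = 2.54 / 99 ≈ 0.025657 cm
ground = pixel_cm * 100000 / 100 = 2.54 * 100000 / (99 * 100) = 254000 / 9900 ≈ 25.66 m

25.66 m


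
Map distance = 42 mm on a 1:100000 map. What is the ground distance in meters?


ground = 42 mm * 100000 / 1000 = 4200.0 m

4200.0 m


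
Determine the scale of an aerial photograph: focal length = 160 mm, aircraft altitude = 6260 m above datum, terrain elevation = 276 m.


scale = f / (H - h) = 160 mm / 5984 m = 160 / 5984000 = 1:37400

1:37400


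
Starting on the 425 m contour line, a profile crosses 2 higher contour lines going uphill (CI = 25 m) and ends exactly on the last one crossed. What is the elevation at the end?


elevation = 425 + 2 * 25 = 475 m

475 m


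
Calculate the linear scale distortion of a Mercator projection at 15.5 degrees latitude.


SF = 1 / cos(15.5) = 1 / 0.96363 = 1.038

1.038


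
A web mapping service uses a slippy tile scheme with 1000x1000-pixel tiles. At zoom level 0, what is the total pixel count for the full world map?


tiles per axis = 2^0 = 1
total tiles = 1^2 = 1
pixels per axis = 1 * 1000 = 1000
total pixels = 1000^2 = 1000000

1000000 pixels


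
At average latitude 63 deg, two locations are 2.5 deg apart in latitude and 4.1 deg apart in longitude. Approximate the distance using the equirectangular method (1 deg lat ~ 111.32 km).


dlat_km = 2.5 * 111.32 = 278.3
dlon_km = 4.1 * 111.32 * cos(63) ≈ 207.207
dist = sqrt(278.3^2 + 207.207^2) ≈ 347.0 km

347.0 km


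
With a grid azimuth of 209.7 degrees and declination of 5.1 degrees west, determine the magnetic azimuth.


magnetic azimuth = grid azimuth - declination (east +ve)
mag_az = 209.7 - -5.1 = 214.8 degrees

214.8 degrees


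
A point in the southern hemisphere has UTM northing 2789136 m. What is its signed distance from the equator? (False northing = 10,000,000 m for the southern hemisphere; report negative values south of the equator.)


For southern: actual = 2789136 - 10000000 = -7210864 m

-7210864 m


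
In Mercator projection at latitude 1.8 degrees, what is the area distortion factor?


area_distortion = 1/cos^2(1.8) = 1.001

1.001


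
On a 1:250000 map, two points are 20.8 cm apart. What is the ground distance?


ground = 20.8 cm * 250000 / 100 = 52000.0 m = 52.0 km

52.0 km


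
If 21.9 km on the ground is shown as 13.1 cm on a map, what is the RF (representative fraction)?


ground = 21.9 km = 2190000 cm; RF denominator = ground / map = 2190000 / 13.1 ≈ 167176; RF = 1:167176

1:167176


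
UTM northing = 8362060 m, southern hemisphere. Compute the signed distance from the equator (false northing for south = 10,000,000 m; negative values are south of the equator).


For southern: actual = 8362060 - 10000000 = -1637940 m

-1637940 m


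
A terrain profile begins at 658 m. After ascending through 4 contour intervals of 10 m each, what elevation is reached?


elevation = 658 + 4 * 10 = 698 m

698 m


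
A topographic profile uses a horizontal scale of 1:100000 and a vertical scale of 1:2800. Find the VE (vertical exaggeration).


VE = horizontal_scale / vertical_scale = 100000 / 2800 ≈ 35.7

35.7x


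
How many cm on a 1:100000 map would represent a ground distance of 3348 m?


map_cm = 3348 * 100 / 100000 = 3.348 cm ≈ 3.35 cm

3.35 cm


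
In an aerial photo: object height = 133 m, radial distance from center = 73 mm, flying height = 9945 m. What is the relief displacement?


d = h * r / H = 133 * 73 / 9945 = 0.98 mm

0.98 mm


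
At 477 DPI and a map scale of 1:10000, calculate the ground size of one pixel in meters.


pixel_cm = 2.54 / 477 ≈ 0.005325 cm
ground = pixel_cm * 10000 / 100 = 2.54 * 10000 / (477 * 100) = 25400 / 47700 ≈ 0.53 m

0.53 m


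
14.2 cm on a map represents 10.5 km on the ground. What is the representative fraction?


ground = 10.5 km = 1050000 cm; RF denominator = ground / map = 1050000 / 14.2 ≈ 73944; RF = 1:73944

1:73944


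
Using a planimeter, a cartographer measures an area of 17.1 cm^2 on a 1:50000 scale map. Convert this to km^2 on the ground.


ground_area = 17.1 * (50000/100)^2 = 4275000.0 m^2 = 4.275 km^2

4.275 km^2
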